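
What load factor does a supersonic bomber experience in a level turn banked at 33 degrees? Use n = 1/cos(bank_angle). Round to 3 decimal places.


Step 1: Convert 33 degrees to radians = 0.575959
Step 2: cos(33 deg) = 0.838671
Step 3: n = 1 / 0.838671 = 1.192

1.192


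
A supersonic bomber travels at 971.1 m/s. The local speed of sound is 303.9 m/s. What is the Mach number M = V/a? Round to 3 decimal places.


Step 1: M = V / a = 971.1 / 303.9
Step 2: M = 3.195

3.195


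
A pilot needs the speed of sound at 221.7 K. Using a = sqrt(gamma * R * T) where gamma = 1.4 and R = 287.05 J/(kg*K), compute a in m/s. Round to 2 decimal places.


Step 1: gamma * R * T = 1.4 * 287.05 * 221.7 = 89094.579
Step 2: a = sqrt(89094.579) = 298.49 m/s

298.49


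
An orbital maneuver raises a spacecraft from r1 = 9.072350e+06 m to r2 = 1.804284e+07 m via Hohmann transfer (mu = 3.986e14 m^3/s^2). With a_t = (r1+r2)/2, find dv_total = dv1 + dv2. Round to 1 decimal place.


Step 1: Transfer semi-major axis a_t = (9.072350e+06 + 1.804284e+07) / 2 = 1.355760e+07 m
Step 2: v1 (circular at r1) = sqrt(mu/r1) = 6628.4 m/s
Step 3: v_t1 = sqrt(mu*(2/r1 - 1/a_t)) = 7646.63 m/s
Step 4: dv1 = |7646.63 - 6628.4| = 1018.23 m/s
Step 5: v2 (circular at r2) = 4700.2 m/s, v_t2 = 3844.9 m/s
Step 6: dv2 = |4700.2 - 3844.9| = 855.3 m/s
Step 7: Total delta-v = 1018.23 + 855.3 = 1873.5 m/s

1873.5


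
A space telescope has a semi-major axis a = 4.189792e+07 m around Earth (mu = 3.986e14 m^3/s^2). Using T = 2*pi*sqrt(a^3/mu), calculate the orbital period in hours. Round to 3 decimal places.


Step 1: a^3 / mu = 7.354910e+22 / 3.986e14 = 1.845186e+08
Step 2: sqrt(1.845186e+08) = 13583.7615 s
Step 3: T = 2*pi * 13583.7615 = 85349.29 s
Step 4: T in hours = 85349.29 / 3600 = 23.708 hours

23.708


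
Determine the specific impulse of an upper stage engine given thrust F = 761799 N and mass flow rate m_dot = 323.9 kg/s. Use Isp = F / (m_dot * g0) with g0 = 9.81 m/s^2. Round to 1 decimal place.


Step 1: m_dot * g0 = 323.9 * 9.81 = 3177.46
Step 2: Isp = 761799 / 3177.46 = 239.8 s

239.8


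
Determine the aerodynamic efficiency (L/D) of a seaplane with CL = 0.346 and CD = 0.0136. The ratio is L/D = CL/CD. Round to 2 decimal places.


Step 1: L/D = CL / CD = 0.346 / 0.0136
Step 2: L/D = 25.44

25.44


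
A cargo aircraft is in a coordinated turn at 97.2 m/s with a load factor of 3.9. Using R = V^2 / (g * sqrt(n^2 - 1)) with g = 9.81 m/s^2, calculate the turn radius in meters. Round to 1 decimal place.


Step 1: V^2 = 97.2^2 = 9447.84
Step 2: n^2 - 1 = 3.9^2 - 1 = 14.21
Step 3: sqrt(14.21) = 3.769615
Step 4: R = 9447.84 / (9.81 * 3.769615) = 255.5 m

255.5


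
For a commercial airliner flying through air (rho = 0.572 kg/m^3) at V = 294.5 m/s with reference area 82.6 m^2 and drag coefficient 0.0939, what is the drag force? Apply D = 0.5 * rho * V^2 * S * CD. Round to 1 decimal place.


Step 1: Dynamic pressure q = 0.5 * 0.572 * 294.5^2 = 24804.8515 Pa
Step 2: Drag D = q * S * CD = 24804.8515 * 82.6 * 0.0939
Step 3: D = 192389.9 N

192389.9


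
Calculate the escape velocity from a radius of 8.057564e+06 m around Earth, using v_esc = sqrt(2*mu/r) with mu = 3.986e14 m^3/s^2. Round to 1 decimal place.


Step 1: 2*mu/r = 2 * 3.986e14 / 8.057564e+06 = 98938090.9665
Step 2: v_esc = sqrt(98938090.9665) = 9946.8 m/s

9946.8


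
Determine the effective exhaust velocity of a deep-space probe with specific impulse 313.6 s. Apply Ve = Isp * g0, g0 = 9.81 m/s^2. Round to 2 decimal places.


Step 1: Ve = Isp * g0 = 313.6 * 9.81
Step 2: Ve = 3076.42 m/s

3076.42


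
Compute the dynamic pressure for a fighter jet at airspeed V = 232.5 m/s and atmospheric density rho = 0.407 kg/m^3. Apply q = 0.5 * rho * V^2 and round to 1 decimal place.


Step 1: V^2 = 232.5^2 = 54056.25
Step 2: q = 0.5 * 0.407 * 54056.25
Step 3: q = 11000.4 Pa

11000.4


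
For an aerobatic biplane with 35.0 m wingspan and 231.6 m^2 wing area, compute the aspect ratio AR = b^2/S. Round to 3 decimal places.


Step 1: b^2 = 35.0^2 = 1225.0
Step 2: AR = 1225.0 / 231.6 = 5.289

5.289


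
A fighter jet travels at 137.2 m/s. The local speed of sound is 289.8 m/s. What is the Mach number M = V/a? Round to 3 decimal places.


Step 1: M = V / a = 137.2 / 289.8
Step 2: M = 0.473

0.473


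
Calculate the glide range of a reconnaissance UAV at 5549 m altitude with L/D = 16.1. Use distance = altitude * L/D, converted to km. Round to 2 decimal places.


Step 1: Glide distance = altitude * L/D = 5549 * 16.1 = 89338.9 m
Step 2: Convert to km: 89338.9 / 1000 = 89.34 km

89.34


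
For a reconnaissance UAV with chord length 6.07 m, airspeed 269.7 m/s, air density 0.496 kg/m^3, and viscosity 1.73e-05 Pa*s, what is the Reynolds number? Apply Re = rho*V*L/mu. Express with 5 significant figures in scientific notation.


Step 1: Numerator = rho * V * L = 0.496 * 269.7 * 6.07 = 811.991184
Step 2: Re = 811.991184 / 1.73e-05
Step 3: Re = 4.6936e+07

4.6936e+07


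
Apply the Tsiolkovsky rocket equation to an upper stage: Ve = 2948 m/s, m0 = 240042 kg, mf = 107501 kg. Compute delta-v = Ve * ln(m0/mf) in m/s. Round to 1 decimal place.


Step 1: Mass ratio m0/mf = 240042 / 107501 = 2.232928
Step 2: ln(2.232928) = 0.803314
Step 3: delta-v = 2948 * 0.803314 = 2368.2 m/s

2368.2


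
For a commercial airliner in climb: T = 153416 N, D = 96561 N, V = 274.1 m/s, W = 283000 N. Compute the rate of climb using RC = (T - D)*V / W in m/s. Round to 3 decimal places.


Step 1: Excess thrust = T - D = 153416 - 96561 = 56855 N
Step 2: Excess power = 56855 * 274.1 = 15583955.5 W
Step 3: RC = 15583955.5 / 283000 = 55.067 m/s

55.067


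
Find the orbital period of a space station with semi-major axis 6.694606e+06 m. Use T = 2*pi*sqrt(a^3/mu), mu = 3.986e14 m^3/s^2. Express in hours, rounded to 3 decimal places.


Step 1: a^3 / mu = 3.000372e+20 / 3.986e14 = 7.527275e+05
Step 2: sqrt(7.527275e+05) = 867.5987 s
Step 3: T = 2*pi * 867.5987 = 5451.28 s
Step 4: T in hours = 5451.28 / 3600 = 1.514 hours

1.514


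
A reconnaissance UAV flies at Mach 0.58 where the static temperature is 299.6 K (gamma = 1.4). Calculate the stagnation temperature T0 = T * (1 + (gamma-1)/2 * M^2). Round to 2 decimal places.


Step 1: (gamma-1)/2 = 0.2
Step 2: M^2 = 0.3364
Step 3: 1 + 0.2 * 0.3364 = 1.06728
Step 4: T0 = 299.6 * 1.06728 = 319.76 K

319.76


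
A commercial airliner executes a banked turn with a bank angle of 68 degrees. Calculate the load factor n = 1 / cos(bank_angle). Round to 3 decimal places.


Step 1: Convert 68 degrees to radians = 1.186824
Step 2: cos(68 deg) = 0.374607
Step 3: n = 1 / 0.374607 = 2.669

2.669


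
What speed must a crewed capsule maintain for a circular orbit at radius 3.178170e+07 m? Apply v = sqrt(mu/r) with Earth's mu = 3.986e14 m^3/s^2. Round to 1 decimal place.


Step 1: mu / r = 3.986e14 / 3.178170e+07 = 12541808.6509
Step 2: v = sqrt(12541808.6509) = 3541.4 m/s

3541.4


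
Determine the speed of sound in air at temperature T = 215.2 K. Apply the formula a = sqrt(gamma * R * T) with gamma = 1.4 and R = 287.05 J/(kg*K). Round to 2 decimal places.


Step 1: gamma * R * T = 1.4 * 287.05 * 215.2 = 86482.424
Step 2: a = sqrt(86482.424) = 294.08 m/s

294.08


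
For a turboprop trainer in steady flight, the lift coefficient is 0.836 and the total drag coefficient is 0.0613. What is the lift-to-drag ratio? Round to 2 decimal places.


Step 1: L/D = CL / CD = 0.836 / 0.0613
Step 2: L/D = 13.64

13.64


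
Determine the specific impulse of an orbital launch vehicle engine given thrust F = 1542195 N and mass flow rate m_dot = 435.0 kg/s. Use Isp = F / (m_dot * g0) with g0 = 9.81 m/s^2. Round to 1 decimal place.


Step 1: m_dot * g0 = 435.0 * 9.81 = 4267.35
Step 2: Isp = 1542195 / 4267.35 = 361.4 s

361.4


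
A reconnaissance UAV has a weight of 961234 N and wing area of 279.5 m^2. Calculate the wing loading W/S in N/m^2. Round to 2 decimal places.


Step 1: Wing loading = W / S = 961234 / 279.5
Step 2: Wing loading = 3439.12 N/m^2

3439.12


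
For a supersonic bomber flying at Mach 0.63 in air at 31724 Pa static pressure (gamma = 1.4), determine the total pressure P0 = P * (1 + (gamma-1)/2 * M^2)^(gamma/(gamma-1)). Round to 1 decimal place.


Step 1: (gamma-1)/2 * M^2 = 0.2 * 0.3969 = 0.07938
Step 2: 1 + 0.07938 = 1.07938
Step 3: Exponent gamma/(gamma-1) = 3.5
Step 4: P0 = 31724 * 1.07938^3.5 = 41447.5 Pa

41447.5


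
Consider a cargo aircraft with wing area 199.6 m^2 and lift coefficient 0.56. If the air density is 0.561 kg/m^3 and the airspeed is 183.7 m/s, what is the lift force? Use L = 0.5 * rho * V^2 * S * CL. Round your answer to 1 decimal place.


Step 1: Calculate dynamic pressure q = 0.5 * 0.561 * 183.7^2 = 0.5 * 0.561 * 33745.69 = 9465.666 Pa
Step 2: Multiply by wing area and lift coefficient: L = 9465.666 * 199.6 * 0.56
Step 3: L = 1889346.9426 * 0.56 = 1058034.3 N

1058034.3


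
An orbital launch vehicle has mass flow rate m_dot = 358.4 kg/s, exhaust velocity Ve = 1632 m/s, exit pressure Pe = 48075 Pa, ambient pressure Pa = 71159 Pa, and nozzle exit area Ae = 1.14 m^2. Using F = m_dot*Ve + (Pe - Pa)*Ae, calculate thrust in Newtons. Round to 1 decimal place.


Step 1: Momentum thrust = m_dot * Ve = 358.4 * 1632 = 584908.8 N
Step 2: Pressure thrust = (Pe - Pa) * Ae = (48075 - 71159) * 1.14 = -26315.76 N
Step 3: Total thrust F = 584908.8 + -26315.76 = 558593.0 N

558593.0


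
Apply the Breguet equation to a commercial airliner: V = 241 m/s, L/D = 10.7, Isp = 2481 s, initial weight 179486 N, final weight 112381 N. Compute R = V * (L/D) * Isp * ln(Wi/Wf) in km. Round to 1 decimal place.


Step 1: Coefficient = V * (L/D) * Isp = 241 * 10.7 * 2481 = 6397754.7 m
Step 2: Wi/Wf = 179486 / 112381 = 1.597121
Step 3: ln(1.597121) = 0.468202
Step 4: R = 6397754.7 * 0.468202 = 2995443.6 m = 2995.4 km

2995.4


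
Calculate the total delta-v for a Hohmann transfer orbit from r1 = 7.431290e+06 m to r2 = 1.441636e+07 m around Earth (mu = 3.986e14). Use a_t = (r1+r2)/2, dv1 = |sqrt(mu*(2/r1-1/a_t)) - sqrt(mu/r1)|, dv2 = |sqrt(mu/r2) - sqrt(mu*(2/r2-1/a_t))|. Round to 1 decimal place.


Step 1: Transfer semi-major axis a_t = (7.431290e+06 + 1.441636e+07) / 2 = 1.092382e+07 m
Step 2: v1 (circular at r1) = sqrt(mu/r1) = 7323.8 m/s
Step 3: v_t1 = sqrt(mu*(2/r1 - 1/a_t)) = 8413.51 m/s
Step 4: dv1 = |8413.51 - 7323.8| = 1089.7 m/s
Step 5: v2 (circular at r2) = 5258.25 m/s, v_t2 = 4336.96 m/s
Step 6: dv2 = |5258.25 - 4336.96| = 921.28 m/s
Step 7: Total delta-v = 1089.7 + 921.28 = 2011.0 m/s

2011.0


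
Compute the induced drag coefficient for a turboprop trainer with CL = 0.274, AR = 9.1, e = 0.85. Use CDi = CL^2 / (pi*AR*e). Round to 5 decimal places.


Step 1: CL^2 = 0.274^2 = 0.075076
Step 2: pi * AR * e = 3.14159 * 9.1 * 0.85 = 24.300219
Step 3: CDi = 0.075076 / 24.300219 = 0.00309

0.00309


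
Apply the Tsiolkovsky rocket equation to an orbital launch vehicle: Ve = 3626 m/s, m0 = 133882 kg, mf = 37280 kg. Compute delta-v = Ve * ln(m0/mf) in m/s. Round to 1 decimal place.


Step 1: Mass ratio m0/mf = 133882 / 37280 = 3.591255
Step 2: ln(3.591255) = 1.278502
Step 3: delta-v = 3626 * 1.278502 = 4635.8 m/s

4635.8


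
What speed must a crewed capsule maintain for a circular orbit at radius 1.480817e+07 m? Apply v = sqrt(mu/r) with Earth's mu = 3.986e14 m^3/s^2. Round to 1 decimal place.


Step 1: mu / r = 3.986e14 / 1.480817e+07 = 26917573.2045
Step 2: v = sqrt(26917573.2045) = 5188.2 m/s

5188.2


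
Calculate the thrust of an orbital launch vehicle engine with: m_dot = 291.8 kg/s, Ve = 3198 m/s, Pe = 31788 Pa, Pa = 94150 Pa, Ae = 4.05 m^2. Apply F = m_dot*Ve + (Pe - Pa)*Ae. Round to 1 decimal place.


Step 1: Momentum thrust = m_dot * Ve = 291.8 * 3198 = 933176.4 N
Step 2: Pressure thrust = (Pe - Pa) * Ae = (31788 - 94150) * 4.05 = -252566.10 N
Step 3: Total thrust F = 933176.4 + -252566.10 = 680610.3 N

680610.3


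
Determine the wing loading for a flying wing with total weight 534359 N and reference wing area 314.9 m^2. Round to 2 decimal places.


Step 1: Wing loading = W / S = 534359 / 314.9
Step 2: Wing loading = 1696.92 N/m^2

1696.92


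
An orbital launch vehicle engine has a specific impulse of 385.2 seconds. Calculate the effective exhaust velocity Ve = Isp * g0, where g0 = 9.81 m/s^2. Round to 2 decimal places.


Step 1: Ve = Isp * g0 = 385.2 * 9.81
Step 2: Ve = 3778.81 m/s

3778.81


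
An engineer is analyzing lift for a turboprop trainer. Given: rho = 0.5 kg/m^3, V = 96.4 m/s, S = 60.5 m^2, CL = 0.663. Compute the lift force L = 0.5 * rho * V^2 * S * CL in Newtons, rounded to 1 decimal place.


Step 1: Calculate dynamic pressure q = 0.5 * 0.5 * 96.4^2 = 0.5 * 0.5 * 9292.96 = 2323.24 Pa
Step 2: Multiply by wing area and lift coefficient: L = 2323.24 * 60.5 * 0.663
Step 3: L = 140556.02 * 0.663 = 93188.6 N

93188.6


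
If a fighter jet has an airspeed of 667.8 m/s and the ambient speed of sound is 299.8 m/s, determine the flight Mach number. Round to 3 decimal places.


Step 1: M = V / a = 667.8 / 299.8
Step 2: M = 2.227

2.227


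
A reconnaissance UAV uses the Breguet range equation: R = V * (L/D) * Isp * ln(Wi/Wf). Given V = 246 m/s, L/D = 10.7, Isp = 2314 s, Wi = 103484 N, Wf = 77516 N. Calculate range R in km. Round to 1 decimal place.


Step 1: Coefficient = V * (L/D) * Isp = 246 * 10.7 * 2314 = 6090910.8 m
Step 2: Wi/Wf = 103484 / 77516 = 1.335002
Step 3: ln(1.335002) = 0.288933
Step 4: R = 6090910.8 * 0.288933 = 1759863.0 m = 1759.9 km

1759.9


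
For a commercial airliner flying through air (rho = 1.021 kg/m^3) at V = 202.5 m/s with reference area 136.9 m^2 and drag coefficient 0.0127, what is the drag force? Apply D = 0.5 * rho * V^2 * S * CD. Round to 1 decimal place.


Step 1: Dynamic pressure q = 0.5 * 1.021 * 202.5^2 = 20933.6906 Pa
Step 2: Drag D = q * S * CD = 20933.6906 * 136.9 * 0.0127
Step 3: D = 36395.9 N

36395.9


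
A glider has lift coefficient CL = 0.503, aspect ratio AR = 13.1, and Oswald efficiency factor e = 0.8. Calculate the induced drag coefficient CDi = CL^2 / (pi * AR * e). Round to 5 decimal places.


Step 1: CL^2 = 0.503^2 = 0.253009
Step 2: pi * AR * e = 3.14159 * 13.1 * 0.8 = 32.923891
Step 3: CDi = 0.253009 / 32.923891 = 0.00768

0.00768


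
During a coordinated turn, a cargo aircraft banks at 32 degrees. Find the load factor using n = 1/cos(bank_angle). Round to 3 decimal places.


Step 1: Convert 32 degrees to radians = 0.558505
Step 2: cos(32 deg) = 0.848048
Step 3: n = 1 / 0.848048 = 1.179

1.179


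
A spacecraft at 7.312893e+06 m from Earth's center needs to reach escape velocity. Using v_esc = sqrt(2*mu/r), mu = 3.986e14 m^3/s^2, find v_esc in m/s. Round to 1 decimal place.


Step 1: 2*mu/r = 2 * 3.986e14 / 7.312893e+06 = 109012944.6718
Step 2: v_esc = sqrt(109012944.6718) = 10440.9 m/s

10440.9


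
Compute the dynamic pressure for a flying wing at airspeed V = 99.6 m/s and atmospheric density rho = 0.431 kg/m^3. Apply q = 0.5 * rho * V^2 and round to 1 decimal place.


Step 1: V^2 = 99.6^2 = 9920.16
Step 2: q = 0.5 * 0.431 * 9920.16
Step 3: q = 2137.8 Pa

2137.8


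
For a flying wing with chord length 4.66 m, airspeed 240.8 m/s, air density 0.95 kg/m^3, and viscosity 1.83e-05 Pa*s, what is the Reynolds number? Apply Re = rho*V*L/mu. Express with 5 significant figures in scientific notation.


Step 1: Numerator = rho * V * L = 0.95 * 240.8 * 4.66 = 1066.0216
Step 2: Re = 1066.0216 / 1.83e-05
Step 3: Re = 5.8253e+07

5.8253e+07


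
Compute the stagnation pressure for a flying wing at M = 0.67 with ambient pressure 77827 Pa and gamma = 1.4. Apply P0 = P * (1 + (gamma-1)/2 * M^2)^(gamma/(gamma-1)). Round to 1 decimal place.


Step 1: (gamma-1)/2 * M^2 = 0.2 * 0.4489 = 0.08978
Step 2: 1 + 0.08978 = 1.08978
Step 3: Exponent gamma/(gamma-1) = 3.5
Step 4: P0 = 77827 * 1.08978^3.5 = 105151.7 Pa

105151.7


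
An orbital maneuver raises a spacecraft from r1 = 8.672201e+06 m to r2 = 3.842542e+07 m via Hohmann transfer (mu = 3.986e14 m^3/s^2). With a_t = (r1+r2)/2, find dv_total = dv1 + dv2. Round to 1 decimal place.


Step 1: Transfer semi-major axis a_t = (8.672201e+06 + 3.842542e+07) / 2 = 2.354881e+07 m
Step 2: v1 (circular at r1) = sqrt(mu/r1) = 6779.6 m/s
Step 3: v_t1 = sqrt(mu*(2/r1 - 1/a_t)) = 8660.22 m/s
Step 4: dv1 = |8660.22 - 6779.6| = 1880.62 m/s
Step 5: v2 (circular at r2) = 3220.77 m/s, v_t2 = 1954.52 m/s
Step 6: dv2 = |3220.77 - 1954.52| = 1266.25 m/s
Step 7: Total delta-v = 1880.62 + 1266.25 = 3146.9 m/s

3146.9


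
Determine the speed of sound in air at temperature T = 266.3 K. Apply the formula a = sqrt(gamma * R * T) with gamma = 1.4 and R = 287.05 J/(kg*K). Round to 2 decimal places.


Step 1: gamma * R * T = 1.4 * 287.05 * 266.3 = 107017.981
Step 2: a = sqrt(107017.981) = 327.14 m/s

327.14


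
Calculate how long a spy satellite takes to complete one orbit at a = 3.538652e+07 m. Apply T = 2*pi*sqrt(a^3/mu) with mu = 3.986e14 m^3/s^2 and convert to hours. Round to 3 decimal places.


Step 1: a^3 / mu = 4.431121e+22 / 3.986e14 = 1.111671e+08
Step 2: sqrt(1.111671e+08) = 10543.5809 s
Step 3: T = 2*pi * 10543.5809 = 66247.27 s
Step 4: T in hours = 66247.27 / 3600 = 18.402 hours

18.402


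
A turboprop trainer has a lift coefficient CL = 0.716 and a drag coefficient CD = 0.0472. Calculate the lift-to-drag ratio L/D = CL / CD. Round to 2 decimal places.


Step 1: L/D = CL / CD = 0.716 / 0.0472
Step 2: L/D = 15.17

15.17


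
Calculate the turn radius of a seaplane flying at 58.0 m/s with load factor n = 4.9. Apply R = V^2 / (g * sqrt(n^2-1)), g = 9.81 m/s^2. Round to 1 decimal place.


Step 1: V^2 = 58.0^2 = 3364.0
Step 2: n^2 - 1 = 4.9^2 - 1 = 23.01
Step 3: sqrt(23.01) = 4.796874
Step 4: R = 3364.0 / (9.81 * 4.796874) = 71.5 m

71.5


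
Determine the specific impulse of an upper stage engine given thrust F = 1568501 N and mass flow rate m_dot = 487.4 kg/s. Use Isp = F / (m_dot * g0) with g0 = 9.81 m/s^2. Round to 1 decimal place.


Step 1: m_dot * g0 = 487.4 * 9.81 = 4781.39
Step 2: Isp = 1568501 / 4781.39 = 328.0 s

328.0


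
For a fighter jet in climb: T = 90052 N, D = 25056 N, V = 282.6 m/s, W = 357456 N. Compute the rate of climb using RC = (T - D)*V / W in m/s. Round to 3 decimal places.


Step 1: Excess thrust = T - D = 90052 - 25056 = 64996 N
Step 2: Excess power = 64996 * 282.6 = 18367869.6 W
Step 3: RC = 18367869.6 / 357456 = 51.385 m/s

51.385


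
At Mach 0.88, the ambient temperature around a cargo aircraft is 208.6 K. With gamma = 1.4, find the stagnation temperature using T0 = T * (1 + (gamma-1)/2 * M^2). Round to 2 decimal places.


Step 1: (gamma-1)/2 = 0.2
Step 2: M^2 = 0.7744
Step 3: 1 + 0.2 * 0.7744 = 1.15488
Step 4: T0 = 208.6 * 1.15488 = 240.91 K

240.91


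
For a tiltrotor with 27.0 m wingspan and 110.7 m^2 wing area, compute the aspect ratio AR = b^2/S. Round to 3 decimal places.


Step 1: b^2 = 27.0^2 = 729.0
Step 2: AR = 729.0 / 110.7 = 6.585

6.585


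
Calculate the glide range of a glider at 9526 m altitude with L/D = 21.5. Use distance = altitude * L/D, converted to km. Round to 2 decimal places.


Step 1: Glide distance = altitude * L/D = 9526 * 21.5 = 204809.0 m
Step 2: Convert to km: 204809.0 / 1000 = 204.81 km

204.81


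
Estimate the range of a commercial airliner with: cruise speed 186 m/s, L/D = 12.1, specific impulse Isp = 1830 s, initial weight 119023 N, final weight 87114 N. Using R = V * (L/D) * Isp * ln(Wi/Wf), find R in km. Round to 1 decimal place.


Step 1: Coefficient = V * (L/D) * Isp = 186 * 12.1 * 1830 = 4118598.0 m
Step 2: Wi/Wf = 119023 / 87114 = 1.36629
Step 3: ln(1.36629) = 0.312099
Step 4: R = 4118598.0 * 0.312099 = 1285410.9 m = 1285.4 km

1285.4


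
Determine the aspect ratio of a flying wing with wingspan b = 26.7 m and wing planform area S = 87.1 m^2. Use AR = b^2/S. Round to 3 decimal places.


Step 1: b^2 = 26.7^2 = 712.89
Step 2: AR = 712.89 / 87.1 = 8.185

8.185


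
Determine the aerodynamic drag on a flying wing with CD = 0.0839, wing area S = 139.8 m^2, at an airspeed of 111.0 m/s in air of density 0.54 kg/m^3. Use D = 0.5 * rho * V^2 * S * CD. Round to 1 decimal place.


Step 1: Dynamic pressure q = 0.5 * 0.54 * 111.0^2 = 3326.67 Pa
Step 2: Drag D = q * S * CD = 3326.67 * 139.8 * 0.0839
Step 3: D = 39019.2 N

39019.2


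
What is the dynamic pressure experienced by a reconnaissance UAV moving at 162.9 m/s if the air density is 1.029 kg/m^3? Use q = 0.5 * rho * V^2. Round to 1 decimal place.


Step 1: V^2 = 162.9^2 = 26536.41
Step 2: q = 0.5 * 1.029 * 26536.41
Step 3: q = 13653.0 Pa

13653.0


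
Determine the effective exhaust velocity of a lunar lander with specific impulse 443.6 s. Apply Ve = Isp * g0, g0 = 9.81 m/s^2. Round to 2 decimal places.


Step 1: Ve = Isp * g0 = 443.6 * 9.81
Step 2: Ve = 4351.72 m/s

4351.72


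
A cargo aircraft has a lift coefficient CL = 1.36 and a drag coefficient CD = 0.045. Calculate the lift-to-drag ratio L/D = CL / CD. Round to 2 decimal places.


Step 1: L/D = CL / CD = 1.36 / 0.045
Step 2: L/D = 30.22

30.22


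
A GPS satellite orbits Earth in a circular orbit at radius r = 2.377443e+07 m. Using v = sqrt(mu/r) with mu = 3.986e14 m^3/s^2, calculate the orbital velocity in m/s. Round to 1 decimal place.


Step 1: mu / r = 3.986e14 / 2.377443e+07 = 16765911.9483
Step 2: v = sqrt(16765911.9483) = 4094.6 m/s

4094.6


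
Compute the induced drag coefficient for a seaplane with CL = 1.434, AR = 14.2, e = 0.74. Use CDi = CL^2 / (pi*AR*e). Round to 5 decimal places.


Step 1: CL^2 = 1.434^2 = 2.056356
Step 2: pi * AR * e = 3.14159 * 14.2 * 0.74 = 33.011856
Step 3: CDi = 2.056356 / 33.011856 = 0.06229

0.06229


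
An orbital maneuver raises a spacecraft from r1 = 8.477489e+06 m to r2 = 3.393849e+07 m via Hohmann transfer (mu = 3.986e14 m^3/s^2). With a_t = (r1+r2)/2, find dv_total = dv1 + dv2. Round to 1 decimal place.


Step 1: Transfer semi-major axis a_t = (8.477489e+06 + 3.393849e+07) / 2 = 2.120799e+07 m
Step 2: v1 (circular at r1) = sqrt(mu/r1) = 6857.01 m/s
Step 3: v_t1 = sqrt(mu*(2/r1 - 1/a_t)) = 8674.24 m/s
Step 4: dv1 = |8674.24 - 6857.01| = 1817.23 m/s
Step 5: v2 (circular at r2) = 3427.07 m/s, v_t2 = 2166.74 m/s
Step 6: dv2 = |3427.07 - 2166.74| = 1260.33 m/s
Step 7: Total delta-v = 1817.23 + 1260.33 = 3077.6 m/s

3077.6


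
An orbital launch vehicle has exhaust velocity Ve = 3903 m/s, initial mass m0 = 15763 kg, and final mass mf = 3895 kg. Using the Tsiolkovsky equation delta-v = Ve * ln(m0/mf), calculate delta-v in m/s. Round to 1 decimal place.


Step 1: Mass ratio m0/mf = 15763 / 3895 = 4.046983
Step 2: ln(4.046983) = 1.397972
Step 3: delta-v = 3903 * 1.397972 = 5456.3 m/s

5456.3


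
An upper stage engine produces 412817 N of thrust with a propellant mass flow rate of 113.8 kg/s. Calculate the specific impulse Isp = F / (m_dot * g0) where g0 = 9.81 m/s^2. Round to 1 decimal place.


Step 1: m_dot * g0 = 113.8 * 9.81 = 1116.38
Step 2: Isp = 412817 / 1116.38 = 369.8 s

369.8


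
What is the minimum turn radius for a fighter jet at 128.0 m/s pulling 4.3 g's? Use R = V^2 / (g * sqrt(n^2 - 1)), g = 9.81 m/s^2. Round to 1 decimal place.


Step 1: V^2 = 128.0^2 = 16384.0
Step 2: n^2 - 1 = 4.3^2 - 1 = 17.49
Step 3: sqrt(17.49) = 4.182105
Step 4: R = 16384.0 / (9.81 * 4.182105) = 399.4 m

399.4


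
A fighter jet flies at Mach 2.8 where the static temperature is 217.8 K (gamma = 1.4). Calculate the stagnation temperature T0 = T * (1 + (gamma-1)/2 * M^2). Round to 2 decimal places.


Step 1: (gamma-1)/2 = 0.2
Step 2: M^2 = 7.84
Step 3: 1 + 0.2 * 7.84 = 2.568
Step 4: T0 = 217.8 * 2.568 = 559.31 K

559.31


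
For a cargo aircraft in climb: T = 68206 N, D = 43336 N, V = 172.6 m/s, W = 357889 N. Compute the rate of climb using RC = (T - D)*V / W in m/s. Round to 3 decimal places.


Step 1: Excess thrust = T - D = 68206 - 43336 = 24870 N
Step 2: Excess power = 24870 * 172.6 = 4292562.0 W
Step 3: RC = 4292562.0 / 357889 = 11.994 m/s

11.994


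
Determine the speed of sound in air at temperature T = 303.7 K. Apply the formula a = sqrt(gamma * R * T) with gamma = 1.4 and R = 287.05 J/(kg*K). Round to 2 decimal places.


Step 1: gamma * R * T = 1.4 * 287.05 * 303.7 = 122047.919
Step 2: a = sqrt(122047.919) = 349.35 m/s

349.35


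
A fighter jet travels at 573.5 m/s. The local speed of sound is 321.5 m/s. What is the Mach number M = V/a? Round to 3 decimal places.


Step 1: M = V / a = 573.5 / 321.5
Step 2: M = 1.784

1.784


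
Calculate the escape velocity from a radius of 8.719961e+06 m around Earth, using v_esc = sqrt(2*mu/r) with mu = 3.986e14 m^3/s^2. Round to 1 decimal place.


Step 1: 2*mu/r = 2 * 3.986e14 / 8.719961e+06 = 91422427.2333
Step 2: v_esc = sqrt(91422427.2333) = 9561.5 m/s

9561.5


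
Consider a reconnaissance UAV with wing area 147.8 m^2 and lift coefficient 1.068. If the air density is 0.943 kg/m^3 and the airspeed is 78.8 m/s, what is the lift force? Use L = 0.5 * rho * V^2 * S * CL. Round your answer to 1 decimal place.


Step 1: Calculate dynamic pressure q = 0.5 * 0.943 * 78.8^2 = 0.5 * 0.943 * 6209.44 = 2927.751 Pa
Step 2: Multiply by wing area and lift coefficient: L = 2927.751 * 147.8 * 1.068
Step 3: L = 432721.5919 * 1.068 = 462146.7 N

462146.7


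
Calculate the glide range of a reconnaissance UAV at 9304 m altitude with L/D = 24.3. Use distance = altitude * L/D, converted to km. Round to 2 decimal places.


Step 1: Glide distance = altitude * L/D = 9304 * 24.3 = 226087.2 m
Step 2: Convert to km: 226087.2 / 1000 = 226.09 km

226.09


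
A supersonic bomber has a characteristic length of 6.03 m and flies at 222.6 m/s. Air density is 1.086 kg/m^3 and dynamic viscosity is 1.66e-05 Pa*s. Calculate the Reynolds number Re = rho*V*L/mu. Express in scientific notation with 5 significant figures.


Step 1: Numerator = rho * V * L = 1.086 * 222.6 * 6.03 = 1457.713908
Step 2: Re = 1457.713908 / 1.66e-05
Step 3: Re = 8.7814e+07

8.7814e+07


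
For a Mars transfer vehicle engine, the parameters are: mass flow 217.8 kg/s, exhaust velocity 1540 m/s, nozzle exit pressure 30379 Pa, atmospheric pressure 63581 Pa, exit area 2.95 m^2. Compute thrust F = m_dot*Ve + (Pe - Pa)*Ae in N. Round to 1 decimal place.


Step 1: Momentum thrust = m_dot * Ve = 217.8 * 1540 = 335412.0 N
Step 2: Pressure thrust = (Pe - Pa) * Ae = (30379 - 63581) * 2.95 = -97945.90 N
Step 3: Total thrust F = 335412.0 + -97945.90 = 237466.1 N

237466.1


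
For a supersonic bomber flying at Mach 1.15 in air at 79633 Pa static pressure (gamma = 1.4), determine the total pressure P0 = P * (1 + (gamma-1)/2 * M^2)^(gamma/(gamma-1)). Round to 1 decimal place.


Step 1: (gamma-1)/2 * M^2 = 0.2 * 1.3225 = 0.2645
Step 2: 1 + 0.2645 = 1.2645
Step 3: Exponent gamma/(gamma-1) = 3.5
Step 4: P0 = 79633 * 1.2645^3.5 = 181054.4 Pa

181054.4


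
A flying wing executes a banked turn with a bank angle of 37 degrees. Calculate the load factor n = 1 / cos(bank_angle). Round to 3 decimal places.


Step 1: Convert 37 degrees to radians = 0.645772
Step 2: cos(37 deg) = 0.798636
Step 3: n = 1 / 0.798636 = 1.252

1.252


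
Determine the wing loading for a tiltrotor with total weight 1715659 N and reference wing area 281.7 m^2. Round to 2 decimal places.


Step 1: Wing loading = W / S = 1715659 / 281.7
Step 2: Wing loading = 6090.38 N/m^2

6090.38


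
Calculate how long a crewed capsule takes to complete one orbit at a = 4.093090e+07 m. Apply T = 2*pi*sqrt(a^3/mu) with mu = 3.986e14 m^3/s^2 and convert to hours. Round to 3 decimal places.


Step 1: a^3 / mu = 6.857312e+22 / 3.986e14 = 1.720349e+08
Step 2: sqrt(1.720349e+08) = 13116.208 s
Step 3: T = 2*pi * 13116.208 = 82411.57 s
Step 4: T in hours = 82411.57 / 3600 = 22.892 hours

22.892


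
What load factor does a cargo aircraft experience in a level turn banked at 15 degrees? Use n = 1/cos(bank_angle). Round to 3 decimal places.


Step 1: Convert 15 degrees to radians = 0.261799
Step 2: cos(15 deg) = 0.965926
Step 3: n = 1 / 0.965926 = 1.035

1.035


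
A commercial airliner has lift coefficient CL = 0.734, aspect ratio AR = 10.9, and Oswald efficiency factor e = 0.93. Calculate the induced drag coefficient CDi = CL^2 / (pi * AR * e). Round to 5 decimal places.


Step 1: CL^2 = 0.734^2 = 0.538756
Step 2: pi * AR * e = 3.14159 * 10.9 * 0.93 = 31.846325
Step 3: CDi = 0.538756 / 31.846325 = 0.01692

0.01692


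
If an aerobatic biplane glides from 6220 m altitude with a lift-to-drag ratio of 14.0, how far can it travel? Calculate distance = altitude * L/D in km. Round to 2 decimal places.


Step 1: Glide distance = altitude * L/D = 6220 * 14.0 = 87080.0 m
Step 2: Convert to km: 87080.0 / 1000 = 87.08 km

87.08


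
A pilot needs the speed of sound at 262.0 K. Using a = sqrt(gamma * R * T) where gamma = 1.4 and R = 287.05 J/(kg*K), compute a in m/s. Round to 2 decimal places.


Step 1: gamma * R * T = 1.4 * 287.05 * 262.0 = 105289.94
Step 2: a = sqrt(105289.94) = 324.48 m/s

324.48


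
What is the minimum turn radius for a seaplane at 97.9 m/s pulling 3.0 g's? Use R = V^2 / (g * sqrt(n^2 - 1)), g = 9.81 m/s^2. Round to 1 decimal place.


Step 1: V^2 = 97.9^2 = 9584.41
Step 2: n^2 - 1 = 3.0^2 - 1 = 8.0
Step 3: sqrt(8.0) = 2.828427
Step 4: R = 9584.41 / (9.81 * 2.828427) = 345.4 m

345.4


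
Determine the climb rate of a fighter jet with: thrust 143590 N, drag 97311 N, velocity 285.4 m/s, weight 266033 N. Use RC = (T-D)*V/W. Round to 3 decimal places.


Step 1: Excess thrust = T - D = 143590 - 97311 = 46279 N
Step 2: Excess power = 46279 * 285.4 = 13208026.6 W
Step 3: RC = 13208026.6 / 266033 = 49.648 m/s

49.648


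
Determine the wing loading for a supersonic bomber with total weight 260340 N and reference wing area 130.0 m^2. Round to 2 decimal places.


Step 1: Wing loading = W / S = 260340 / 130.0
Step 2: Wing loading = 2002.62 N/m^2

2002.62


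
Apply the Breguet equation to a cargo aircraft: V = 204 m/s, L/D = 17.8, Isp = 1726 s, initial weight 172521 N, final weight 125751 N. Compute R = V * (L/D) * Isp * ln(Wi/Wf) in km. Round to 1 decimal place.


Step 1: Coefficient = V * (L/D) * Isp = 204 * 17.8 * 1726 = 6267451.2 m
Step 2: Wi/Wf = 172521 / 125751 = 1.371925
Step 3: ln(1.371925) = 0.316215
Step 4: R = 6267451.2 * 0.316215 = 1981863.4 m = 1981.9 km

1981.9


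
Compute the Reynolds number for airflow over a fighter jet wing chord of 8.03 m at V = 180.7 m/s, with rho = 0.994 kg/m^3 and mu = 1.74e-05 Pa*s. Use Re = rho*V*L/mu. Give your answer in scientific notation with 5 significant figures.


Step 1: Numerator = rho * V * L = 0.994 * 180.7 * 8.03 = 1442.314874
Step 2: Re = 1442.314874 / 1.74e-05
Step 3: Re = 8.2892e+07

8.2892e+07


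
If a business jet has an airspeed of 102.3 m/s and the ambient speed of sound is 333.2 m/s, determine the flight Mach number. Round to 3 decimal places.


Step 1: M = V / a = 102.3 / 333.2
Step 2: M = 0.307

0.307


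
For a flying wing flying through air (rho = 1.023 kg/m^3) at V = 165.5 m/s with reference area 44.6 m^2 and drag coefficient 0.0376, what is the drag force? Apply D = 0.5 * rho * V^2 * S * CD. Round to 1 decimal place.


Step 1: Dynamic pressure q = 0.5 * 1.023 * 165.5^2 = 14010.1129 Pa
Step 2: Drag D = q * S * CD = 14010.1129 * 44.6 * 0.0376
Step 3: D = 23494.4 N

23494.4


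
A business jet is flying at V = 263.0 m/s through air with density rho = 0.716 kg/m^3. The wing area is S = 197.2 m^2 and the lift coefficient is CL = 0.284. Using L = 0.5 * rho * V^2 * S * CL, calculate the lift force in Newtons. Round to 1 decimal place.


Step 1: Calculate dynamic pressure q = 0.5 * 0.716 * 263.0^2 = 0.5 * 0.716 * 69169.0 = 24762.502 Pa
Step 2: Multiply by wing area and lift coefficient: L = 24762.502 * 197.2 * 0.284
Step 3: L = 4883165.3944 * 0.284 = 1386819.0 N

1386819.0


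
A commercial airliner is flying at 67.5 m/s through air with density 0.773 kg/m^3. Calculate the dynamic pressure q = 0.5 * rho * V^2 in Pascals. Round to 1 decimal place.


Step 1: V^2 = 67.5^2 = 4556.25
Step 2: q = 0.5 * 0.773 * 4556.25
Step 3: q = 1761.0 Pa

1761.0


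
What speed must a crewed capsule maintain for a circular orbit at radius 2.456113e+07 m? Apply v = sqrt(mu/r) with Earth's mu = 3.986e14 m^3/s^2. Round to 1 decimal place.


Step 1: mu / r = 3.986e14 / 2.456113e+07 = 16228895.0061
Step 2: v = sqrt(16228895.0061) = 4028.5 m/s

4028.5


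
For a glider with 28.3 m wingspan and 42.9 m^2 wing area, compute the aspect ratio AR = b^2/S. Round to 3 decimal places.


Step 1: b^2 = 28.3^2 = 800.89
Step 2: AR = 800.89 / 42.9 = 18.669

18.669


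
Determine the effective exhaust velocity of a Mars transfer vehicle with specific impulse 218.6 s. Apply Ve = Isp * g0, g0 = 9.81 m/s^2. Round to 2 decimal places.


Step 1: Ve = Isp * g0 = 218.6 * 9.81
Step 2: Ve = 2144.47 m/s

2144.47


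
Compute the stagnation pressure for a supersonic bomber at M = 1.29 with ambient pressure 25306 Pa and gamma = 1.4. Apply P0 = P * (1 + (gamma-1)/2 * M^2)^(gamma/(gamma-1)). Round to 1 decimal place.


Step 1: (gamma-1)/2 * M^2 = 0.2 * 1.6641 = 0.33282
Step 2: 1 + 0.33282 = 1.33282
Step 3: Exponent gamma/(gamma-1) = 3.5
Step 4: P0 = 25306 * 1.33282^3.5 = 69171.0 Pa

69171.0


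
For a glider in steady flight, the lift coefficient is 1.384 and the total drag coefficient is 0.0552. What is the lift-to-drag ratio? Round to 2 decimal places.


Step 1: L/D = CL / CD = 1.384 / 0.0552
Step 2: L/D = 25.07

25.07


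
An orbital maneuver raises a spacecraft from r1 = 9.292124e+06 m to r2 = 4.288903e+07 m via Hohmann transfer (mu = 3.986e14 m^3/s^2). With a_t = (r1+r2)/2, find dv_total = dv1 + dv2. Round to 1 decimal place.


Step 1: Transfer semi-major axis a_t = (9.292124e+06 + 4.288903e+07) / 2 = 2.609058e+07 m
Step 2: v1 (circular at r1) = sqrt(mu/r1) = 6549.55 m/s
Step 3: v_t1 = sqrt(mu*(2/r1 - 1/a_t)) = 8397.35 m/s
Step 4: dv1 = |8397.35 - 6549.55| = 1847.81 m/s
Step 5: v2 (circular at r2) = 3048.57 m/s, v_t2 = 1819.33 m/s
Step 6: dv2 = |3048.57 - 1819.33| = 1229.24 m/s
Step 7: Total delta-v = 1847.81 + 1229.24 = 3077.0 m/s

3077.0


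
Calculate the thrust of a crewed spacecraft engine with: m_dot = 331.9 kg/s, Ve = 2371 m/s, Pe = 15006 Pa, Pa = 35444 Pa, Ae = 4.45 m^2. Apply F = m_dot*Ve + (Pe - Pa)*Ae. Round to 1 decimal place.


Step 1: Momentum thrust = m_dot * Ve = 331.9 * 2371 = 786934.9 N
Step 2: Pressure thrust = (Pe - Pa) * Ae = (15006 - 35444) * 4.45 = -90949.10 N
Step 3: Total thrust F = 786934.9 + -90949.10 = 695985.8 N

695985.8


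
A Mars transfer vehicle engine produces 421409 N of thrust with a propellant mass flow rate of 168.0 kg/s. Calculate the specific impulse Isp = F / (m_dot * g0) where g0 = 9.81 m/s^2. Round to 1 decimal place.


Step 1: m_dot * g0 = 168.0 * 9.81 = 1648.08
Step 2: Isp = 421409 / 1648.08 = 255.7 s

255.7


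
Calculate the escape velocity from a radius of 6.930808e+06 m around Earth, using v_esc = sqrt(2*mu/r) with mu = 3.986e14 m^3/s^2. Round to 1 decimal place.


Step 1: 2*mu/r = 2 * 3.986e14 / 6.930808e+06 = 115022664.0242
Step 2: v_esc = sqrt(115022664.0242) = 10724.9 m/s

10724.9


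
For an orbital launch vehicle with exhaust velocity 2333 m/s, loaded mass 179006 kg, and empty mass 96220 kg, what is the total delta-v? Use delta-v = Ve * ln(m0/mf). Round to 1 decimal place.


Step 1: Mass ratio m0/mf = 179006 / 96220 = 1.860382
Step 2: ln(1.860382) = 0.620782
Step 3: delta-v = 2333 * 0.620782 = 1448.3 m/s

1448.3


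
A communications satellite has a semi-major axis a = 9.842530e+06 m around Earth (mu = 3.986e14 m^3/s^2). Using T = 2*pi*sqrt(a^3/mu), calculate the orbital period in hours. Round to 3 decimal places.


Step 1: a^3 / mu = 9.534990e+20 / 3.986e14 = 2.392120e+06
Step 2: sqrt(2.392120e+06) = 1546.648 s
Step 3: T = 2*pi * 1546.648 = 9717.88 s
Step 4: T in hours = 9717.88 / 3600 = 2.699 hours

2.699


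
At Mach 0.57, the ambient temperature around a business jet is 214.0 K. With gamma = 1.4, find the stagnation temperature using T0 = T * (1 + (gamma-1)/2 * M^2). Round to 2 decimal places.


Step 1: (gamma-1)/2 = 0.2
Step 2: M^2 = 0.3249
Step 3: 1 + 0.2 * 0.3249 = 1.06498
Step 4: T0 = 214.0 * 1.06498 = 227.91 K

227.91


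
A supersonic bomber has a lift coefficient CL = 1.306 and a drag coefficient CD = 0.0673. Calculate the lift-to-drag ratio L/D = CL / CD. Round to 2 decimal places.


Step 1: L/D = CL / CD = 1.306 / 0.0673
Step 2: L/D = 19.41

19.41


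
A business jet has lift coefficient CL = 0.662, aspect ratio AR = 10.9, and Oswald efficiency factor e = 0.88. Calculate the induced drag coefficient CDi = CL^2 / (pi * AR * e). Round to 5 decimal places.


Step 1: CL^2 = 0.662^2 = 0.438244
Step 2: pi * AR * e = 3.14159 * 10.9 * 0.88 = 30.134157
Step 3: CDi = 0.438244 / 30.134157 = 0.01454

0.01454


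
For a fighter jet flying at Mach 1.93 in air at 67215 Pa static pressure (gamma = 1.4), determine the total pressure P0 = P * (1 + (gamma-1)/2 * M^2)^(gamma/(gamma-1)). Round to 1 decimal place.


Step 1: (gamma-1)/2 * M^2 = 0.2 * 3.7249 = 0.74498
Step 2: 1 + 0.74498 = 1.74498
Step 3: Exponent gamma/(gamma-1) = 3.5
Step 4: P0 = 67215 * 1.74498^3.5 = 471772.7 Pa

471772.7


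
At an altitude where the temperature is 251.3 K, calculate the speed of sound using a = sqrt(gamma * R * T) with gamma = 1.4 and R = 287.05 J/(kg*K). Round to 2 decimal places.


Step 1: gamma * R * T = 1.4 * 287.05 * 251.3 = 100989.931
Step 2: a = sqrt(100989.931) = 317.79 m/s

317.79


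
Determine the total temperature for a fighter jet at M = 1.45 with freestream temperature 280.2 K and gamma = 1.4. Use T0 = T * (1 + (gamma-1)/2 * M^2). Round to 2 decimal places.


Step 1: (gamma-1)/2 = 0.2
Step 2: M^2 = 2.1025
Step 3: 1 + 0.2 * 2.1025 = 1.4205
Step 4: T0 = 280.2 * 1.4205 = 398.02 K

398.02


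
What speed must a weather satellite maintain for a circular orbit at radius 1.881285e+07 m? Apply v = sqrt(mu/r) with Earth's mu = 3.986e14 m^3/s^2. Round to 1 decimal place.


Step 1: mu / r = 3.986e14 / 1.881285e+07 = 21187645.6784
Step 2: v = sqrt(21187645.6784) = 4603.0 m/s

4603.0


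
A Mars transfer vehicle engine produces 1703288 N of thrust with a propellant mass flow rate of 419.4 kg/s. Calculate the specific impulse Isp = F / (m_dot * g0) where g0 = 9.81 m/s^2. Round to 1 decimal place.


Step 1: m_dot * g0 = 419.4 * 9.81 = 4114.31
Step 2: Isp = 1703288 / 4114.31 = 414.0 s

414.0


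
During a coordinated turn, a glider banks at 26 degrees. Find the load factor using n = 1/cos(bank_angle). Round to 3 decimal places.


Step 1: Convert 26 degrees to radians = 0.453786
Step 2: cos(26 deg) = 0.898794
Step 3: n = 1 / 0.898794 = 1.113

1.113


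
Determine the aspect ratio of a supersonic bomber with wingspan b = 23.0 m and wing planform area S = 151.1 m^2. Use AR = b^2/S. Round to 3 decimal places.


Step 1: b^2 = 23.0^2 = 529.0
Step 2: AR = 529.0 / 151.1 = 3.501

3.501


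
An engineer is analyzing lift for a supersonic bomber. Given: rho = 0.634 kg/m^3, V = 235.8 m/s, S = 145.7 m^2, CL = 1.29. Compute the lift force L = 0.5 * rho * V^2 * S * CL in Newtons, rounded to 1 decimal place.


Step 1: Calculate dynamic pressure q = 0.5 * 0.634 * 235.8^2 = 0.5 * 0.634 * 55601.64 = 17625.7199 Pa
Step 2: Multiply by wing area and lift coefficient: L = 17625.7199 * 145.7 * 1.29
Step 3: L = 2568067.3865 * 1.29 = 3312806.9 N

3312806.9


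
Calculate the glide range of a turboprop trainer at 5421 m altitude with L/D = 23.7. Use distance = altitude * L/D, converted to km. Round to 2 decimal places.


Step 1: Glide distance = altitude * L/D = 5421 * 23.7 = 128477.7 m
Step 2: Convert to km: 128477.7 / 1000 = 128.48 km

128.48


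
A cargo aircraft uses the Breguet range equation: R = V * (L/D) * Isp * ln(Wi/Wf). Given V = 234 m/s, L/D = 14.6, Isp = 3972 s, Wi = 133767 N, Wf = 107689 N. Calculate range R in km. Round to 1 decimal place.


Step 1: Coefficient = V * (L/D) * Isp = 234 * 14.6 * 3972 = 13569940.8 m
Step 2: Wi/Wf = 133767 / 107689 = 1.24216
Step 3: ln(1.24216) = 0.216852
Step 4: R = 13569940.8 * 0.216852 = 2942669.3 m = 2942.7 km

2942.7
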